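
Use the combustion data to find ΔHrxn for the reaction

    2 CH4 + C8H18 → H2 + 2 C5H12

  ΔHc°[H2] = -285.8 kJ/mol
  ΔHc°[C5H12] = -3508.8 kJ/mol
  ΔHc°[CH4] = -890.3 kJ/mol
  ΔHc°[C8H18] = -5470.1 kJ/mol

With combustion enthalpies, reactants minus products:
= [2·(-890.3) + 1·(-5470.1)] − [1·(-285.8) + 2·(-3508.8)]
= 52.7 kJ/mol

ΔHrxn = 52.7 kJ/mol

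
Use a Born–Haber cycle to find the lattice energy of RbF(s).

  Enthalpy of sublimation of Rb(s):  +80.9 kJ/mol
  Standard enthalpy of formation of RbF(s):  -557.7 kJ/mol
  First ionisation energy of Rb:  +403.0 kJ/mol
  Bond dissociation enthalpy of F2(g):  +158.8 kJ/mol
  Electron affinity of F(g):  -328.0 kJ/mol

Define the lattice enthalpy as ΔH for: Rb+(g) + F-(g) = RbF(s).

U = -793.0 kJ/mol

ΔHf° = 1·ΔHsub + 1·(ΣIE) + 1/2·D(F2) + 1·EA + U
-557.7 = 1·(+80.9) + 1·(+403.0) + 1/2·(+158.8) + 1·(-328.0) + U
U = -557.7 − (+235.3) = -793.0 kJ/mol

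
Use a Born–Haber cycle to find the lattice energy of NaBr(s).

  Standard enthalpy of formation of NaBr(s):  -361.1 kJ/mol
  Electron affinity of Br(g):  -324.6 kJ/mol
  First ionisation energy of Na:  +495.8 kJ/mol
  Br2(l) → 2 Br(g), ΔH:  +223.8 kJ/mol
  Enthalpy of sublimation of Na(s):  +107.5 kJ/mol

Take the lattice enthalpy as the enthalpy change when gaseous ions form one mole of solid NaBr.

U = -751.7 kJ/mol

ΔHf° = 1·ΔHsub + 1·(ΣIE) + 1/2·D(Br2) + 1·EA + U
-361.1 = 1·(+107.5) + 1·(+495.8) + 1/2·(+223.8) + 1·(-324.6) + U
U = -361.1 − (+390.6) = -751.7 kJ/mol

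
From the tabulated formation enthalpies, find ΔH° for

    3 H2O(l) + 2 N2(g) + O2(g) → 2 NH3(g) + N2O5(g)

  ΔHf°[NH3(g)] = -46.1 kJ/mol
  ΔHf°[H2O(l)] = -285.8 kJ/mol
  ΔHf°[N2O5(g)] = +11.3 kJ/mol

Products: 2·(-46.1) + 1·(+11.3) = -80.9
Reactants: 3·(-285.8) + 2·(+0.0) + 1·(+0.0) = -857.4
ΔH° = (-80.9) − (-857.4) = 776.5 kJ/mol

ΔH° = 776.5 kJ/mol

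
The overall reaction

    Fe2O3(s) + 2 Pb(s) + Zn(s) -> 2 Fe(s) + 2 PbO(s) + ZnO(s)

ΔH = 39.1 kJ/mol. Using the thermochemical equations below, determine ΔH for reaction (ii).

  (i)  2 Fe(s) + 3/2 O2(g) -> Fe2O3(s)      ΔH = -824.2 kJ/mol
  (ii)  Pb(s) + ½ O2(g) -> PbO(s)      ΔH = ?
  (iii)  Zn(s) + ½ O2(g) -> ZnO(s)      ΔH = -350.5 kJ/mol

ΔH = -217.3 kJ/mol

(i) reversed: +824.2 kJ/mol
(ii) × 2: contributes 2·x
(iii) as written: -350.5 kJ/mol
+39.1 = (+824.2) + (-350.5) + 2·x
x = (+39.1 − (+473.7)) / (2) = -217.3 kJ/mol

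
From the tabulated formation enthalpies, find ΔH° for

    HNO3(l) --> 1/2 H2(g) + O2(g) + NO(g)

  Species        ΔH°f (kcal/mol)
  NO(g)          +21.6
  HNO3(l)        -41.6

ΔH° = 63.2 kcal/mol

ΔH°rxn = Σ nΔHf°(products) − Σ nΔHf°(reactants).
Products: 1/2·(+0.0) + 1·(+0.0) + 1·(+21.6) = +21.6
Reactants: 1·(-41.6) = -41.6
ΔH° = (+21.6) − (-41.6) = 63.2 kcal/mol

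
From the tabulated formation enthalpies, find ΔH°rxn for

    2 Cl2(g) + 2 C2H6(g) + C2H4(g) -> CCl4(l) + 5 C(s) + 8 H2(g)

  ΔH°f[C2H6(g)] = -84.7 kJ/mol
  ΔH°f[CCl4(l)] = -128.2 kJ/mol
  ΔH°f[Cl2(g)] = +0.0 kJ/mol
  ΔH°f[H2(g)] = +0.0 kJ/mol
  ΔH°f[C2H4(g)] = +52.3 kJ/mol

ΔH°rxn = Σ nΔHf°(products) − Σ nΔHf°(reactants).
Products: 1·(-128.2) + 5·(+0.0) + 8·(+0.0) = -128.2
Reactants: 2·(+0.0) + 2·(-84.7) + 1·(+52.3) = -117.1
ΔH°rxn = (-128.2) − (-117.1) = -11.1 kJ/mol

ΔH°rxn = -11.1 kJ/mol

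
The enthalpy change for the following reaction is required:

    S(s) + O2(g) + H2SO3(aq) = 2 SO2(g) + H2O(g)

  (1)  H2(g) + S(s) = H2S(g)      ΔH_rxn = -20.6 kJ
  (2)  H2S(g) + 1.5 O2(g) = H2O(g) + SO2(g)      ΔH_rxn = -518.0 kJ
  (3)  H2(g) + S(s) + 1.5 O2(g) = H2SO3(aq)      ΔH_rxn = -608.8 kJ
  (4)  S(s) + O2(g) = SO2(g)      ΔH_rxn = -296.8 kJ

(1) as written: -20.6 kJ
(2) as written (H2O(g) already on the product side): -518.0 kJ
(3) reversed (reverse to put H2SO3(aq) on the reactant side): +608.8 kJ
(4) as written: -296.8 kJ
ΔH_rxn = (-20.6) + (-518.0) + (+608.8) + (-296.8) = -226.6 kJ

ΔH_rxn = -226.6 kJ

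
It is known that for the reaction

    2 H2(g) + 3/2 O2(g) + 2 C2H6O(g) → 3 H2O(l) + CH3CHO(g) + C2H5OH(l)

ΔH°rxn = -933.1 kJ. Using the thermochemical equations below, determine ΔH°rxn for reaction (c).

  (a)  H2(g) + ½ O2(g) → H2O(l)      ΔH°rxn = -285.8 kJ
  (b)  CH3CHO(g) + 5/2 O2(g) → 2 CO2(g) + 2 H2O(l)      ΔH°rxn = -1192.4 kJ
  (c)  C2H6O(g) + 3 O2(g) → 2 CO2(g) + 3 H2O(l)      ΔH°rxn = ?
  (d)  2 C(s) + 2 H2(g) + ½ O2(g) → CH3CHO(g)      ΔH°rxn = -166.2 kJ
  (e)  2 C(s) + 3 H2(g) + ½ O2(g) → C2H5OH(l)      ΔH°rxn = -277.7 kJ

ΔH°rxn = -1460.3 kJ

(a) as written: -285.8 kJ
(b) reversed and × 2: (-2)·(-1192.4) = +2384.8 kJ
(c) × 2: contributes 2·x
(d) reversed: +166.2 kJ
(e) as written: -277.7 kJ
-933.1 = (-285.8) + (+2384.8) + (+166.2) + (-277.7) + 2·x
x = (-933.1 − (+1987.5)) / (2) = -1460.3 kJ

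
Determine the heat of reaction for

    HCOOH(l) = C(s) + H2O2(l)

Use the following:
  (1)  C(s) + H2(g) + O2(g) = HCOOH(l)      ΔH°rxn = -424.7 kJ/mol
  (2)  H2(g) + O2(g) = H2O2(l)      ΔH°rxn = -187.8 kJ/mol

(1) reversed: +424.7 kJ/mol
(2) as written: -187.8 kJ/mol
Combining the equations, ΔH°rxn = (-1)·(-424.7) + (1)·(-187.8) = 236.9 kJ/mol

ΔH°rxn = 236.9 kJ/mol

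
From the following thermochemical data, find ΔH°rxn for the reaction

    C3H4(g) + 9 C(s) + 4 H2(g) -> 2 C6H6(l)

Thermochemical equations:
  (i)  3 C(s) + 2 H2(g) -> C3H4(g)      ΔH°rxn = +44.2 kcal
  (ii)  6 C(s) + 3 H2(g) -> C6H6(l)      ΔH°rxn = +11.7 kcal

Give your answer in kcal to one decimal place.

(i) reversed (C3H4(g) must end up as a reactant): -44.2 kcal
(ii) × 2 (×2 to match 2 C6H6(l) in the target): (2)·(+11.7) = +23.4 kcal
ΔH°rxn = (-44.2) + (+23.4) = -20.8 kcal

ΔH°rxn = -20.8 kcal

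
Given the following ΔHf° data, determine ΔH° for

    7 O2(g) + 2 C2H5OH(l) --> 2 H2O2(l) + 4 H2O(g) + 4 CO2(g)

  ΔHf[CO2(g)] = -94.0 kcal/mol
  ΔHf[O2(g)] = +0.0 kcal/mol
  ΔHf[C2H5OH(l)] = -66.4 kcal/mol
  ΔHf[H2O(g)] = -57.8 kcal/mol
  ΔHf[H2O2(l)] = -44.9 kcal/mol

ΔH°rxn = Σ nΔHf°(products) − Σ nΔHf°(reactants).
Products: 2·(-44.9) + 4·(-57.8) + 4·(-94.0) = -697.0
Reactants: 7·(+0.0) + 2·(-66.4) = -132.8
ΔH° = (-697.0) − (-132.8) = -564.2 kcal/mol

ΔH° = -564.2 kcal/mol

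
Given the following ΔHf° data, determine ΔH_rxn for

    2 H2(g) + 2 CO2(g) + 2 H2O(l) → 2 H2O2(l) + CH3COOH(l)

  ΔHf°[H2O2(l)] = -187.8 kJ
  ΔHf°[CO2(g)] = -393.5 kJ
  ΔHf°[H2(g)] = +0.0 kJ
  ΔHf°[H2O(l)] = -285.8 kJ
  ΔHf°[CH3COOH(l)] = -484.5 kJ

ΔH_rxn = 498.5 kJ

Products: 2·(-187.8) + 1·(-484.5) = -860.1
Reactants: 2·(+0.0) + 2·(-393.5) + 2·(-285.8) = -1358.6
ΔH_rxn = (-860.1) − (-1358.6) = 498.5 kJ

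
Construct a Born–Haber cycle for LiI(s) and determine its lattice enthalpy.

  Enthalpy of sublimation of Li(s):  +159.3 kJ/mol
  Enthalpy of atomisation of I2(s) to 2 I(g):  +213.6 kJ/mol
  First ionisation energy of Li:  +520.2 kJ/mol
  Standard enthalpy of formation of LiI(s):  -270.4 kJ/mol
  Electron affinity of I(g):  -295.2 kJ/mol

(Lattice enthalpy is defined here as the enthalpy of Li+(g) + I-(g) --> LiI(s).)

ΔHf° = 1·ΔHsub + 1·(ΣIE) + 1/2·D(I2) + 1·EA + U
-270.4 = 1·(+159.3) + 1·(+520.2) + 1/2·(+213.6) + 1·(-295.2) + U
U = -270.4 − (+491.1) = -761.5 kJ/mol

U = -761.5 kJ/mol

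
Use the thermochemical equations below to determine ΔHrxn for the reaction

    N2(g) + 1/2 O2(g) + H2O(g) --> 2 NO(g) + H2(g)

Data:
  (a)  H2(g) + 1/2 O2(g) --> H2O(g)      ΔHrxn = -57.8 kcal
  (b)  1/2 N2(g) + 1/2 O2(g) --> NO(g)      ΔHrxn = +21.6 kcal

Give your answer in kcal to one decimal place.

(a) reversed (H2O(g) must end up as a reactant): +57.8 kcal
(b) × 2 (scale by 2 for the 2 NO(g)): (2)·(+21.6) = +43.2 kcal
Summing the manipulated equations, ΔHrxn = (+57.8) + (+43.2) = 101.0 kcal

ΔHrxn = 101.0 kcal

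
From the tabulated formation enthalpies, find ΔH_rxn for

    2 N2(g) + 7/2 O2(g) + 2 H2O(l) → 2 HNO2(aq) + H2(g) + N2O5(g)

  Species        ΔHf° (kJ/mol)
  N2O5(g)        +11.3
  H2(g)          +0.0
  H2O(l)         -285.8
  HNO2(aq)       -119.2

ΔH_rxn = 344.5 kJ/mol

ΔH°rxn = Σ nΔHf°(products) − Σ nΔHf°(reactants).
Products: 2·(-119.2) + 1·(+0.0) + 1·(+11.3) = -227.1
Reactants: 2·(+0.0) + 7/2·(+0.0) + 2·(-285.8) = -571.6
ΔH_rxn = (-227.1) − (-571.6) = 344.5 kJ/mol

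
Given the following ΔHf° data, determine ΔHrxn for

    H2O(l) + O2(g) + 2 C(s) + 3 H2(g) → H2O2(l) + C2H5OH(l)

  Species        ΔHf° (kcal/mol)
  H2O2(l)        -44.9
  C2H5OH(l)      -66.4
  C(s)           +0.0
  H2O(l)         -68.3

ΔHrxn = -43.0 kcal/mol

Products: 1·(-44.9) + 1·(-66.4) = -111.3
Reactants: 1·(-68.3) + 1·(+0.0) + 2·(+0.0) + 3·(+0.0) = -68.3
ΔHrxn = (-111.3) − (-68.3) = -43.0 kcal/mol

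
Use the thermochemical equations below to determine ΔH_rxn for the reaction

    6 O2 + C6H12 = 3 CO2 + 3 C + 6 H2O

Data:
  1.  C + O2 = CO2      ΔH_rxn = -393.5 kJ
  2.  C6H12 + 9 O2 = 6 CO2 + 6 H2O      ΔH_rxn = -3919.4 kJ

ΔH_rxn = -2738.9 kJ

eq. 1 reversed and × 3: (-3)·(-393.5) = +1180.5 kJ
eq. 2 as written: -3919.4 kJ
Combining the equations, ΔH_rxn = (-3)·(-393.5) + (1)·(-3919.4) = -2738.9 kJ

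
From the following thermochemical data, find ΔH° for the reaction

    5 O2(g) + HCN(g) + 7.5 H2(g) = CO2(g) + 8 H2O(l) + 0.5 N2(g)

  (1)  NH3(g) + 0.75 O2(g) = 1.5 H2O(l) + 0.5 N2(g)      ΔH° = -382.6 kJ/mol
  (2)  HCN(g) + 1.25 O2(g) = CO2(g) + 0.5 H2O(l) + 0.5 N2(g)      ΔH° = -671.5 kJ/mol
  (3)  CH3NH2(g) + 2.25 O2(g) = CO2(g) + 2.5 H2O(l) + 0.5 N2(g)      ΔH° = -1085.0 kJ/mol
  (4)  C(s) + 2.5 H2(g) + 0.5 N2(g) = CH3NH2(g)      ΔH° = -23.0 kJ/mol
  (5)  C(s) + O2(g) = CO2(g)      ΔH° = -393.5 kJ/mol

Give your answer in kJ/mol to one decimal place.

(1): not needed.
(2) as written: -671.5 kJ/mol
(3) × 3: (3)·(-1085.0) = -3255.0 kJ/mol
(4) × 3: (3)·(-23.0) = -69.0 kJ/mol
(5) reversed and × 3: (-3)·(-393.5) = +1180.5 kJ/mol
Combining the equations, ΔH° = (1)·(-671.5) + (3)·(-1085.0) + (3)·(-23.0) + (-3)·(-393.5) = -2815.0 kJ/mol

ΔH° = -2815.0 kJ/mol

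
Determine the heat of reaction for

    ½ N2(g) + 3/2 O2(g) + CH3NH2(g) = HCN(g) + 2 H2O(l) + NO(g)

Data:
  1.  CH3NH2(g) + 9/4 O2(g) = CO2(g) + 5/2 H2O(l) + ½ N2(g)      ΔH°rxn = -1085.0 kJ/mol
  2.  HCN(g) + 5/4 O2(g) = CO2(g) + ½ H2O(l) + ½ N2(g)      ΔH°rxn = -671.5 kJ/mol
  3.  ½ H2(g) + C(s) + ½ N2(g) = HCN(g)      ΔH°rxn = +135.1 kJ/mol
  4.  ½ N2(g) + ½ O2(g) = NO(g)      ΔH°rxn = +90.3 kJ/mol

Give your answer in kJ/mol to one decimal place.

ΔH°rxn = -323.2 kJ/mol

eq. 1 as written (CH3NH2(g) already on the reactant side): -1085.0 kJ/mol
eq. 2 reversed: +671.5 kJ/mol
eq. 3: not needed (C(s) appears nowhere else).
eq. 4 as written (NO(g) already on the product side): +90.3 kJ/mol
ΔH°rxn = (-1085.0) + (+671.5) + (+90.3) = -323.2 kJ/mol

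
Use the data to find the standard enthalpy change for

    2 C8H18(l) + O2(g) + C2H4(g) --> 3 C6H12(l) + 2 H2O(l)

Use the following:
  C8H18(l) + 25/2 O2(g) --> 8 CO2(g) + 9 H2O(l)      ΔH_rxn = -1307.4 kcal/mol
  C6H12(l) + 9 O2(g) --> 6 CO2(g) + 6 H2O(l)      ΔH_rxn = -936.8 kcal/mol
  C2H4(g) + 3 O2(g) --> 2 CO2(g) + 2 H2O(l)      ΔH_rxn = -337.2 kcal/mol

equation 1 × 2: (2)·(-1307.4) = -2614.8 kcal/mol
equation 2 reversed and × 3: (-3)·(-936.8) = +2810.4 kcal/mol
equation 3 as written: -337.2 kcal/mol
ΔH_rxn = (-2614.8) + (+2810.4) + (-337.2) = -141.6 kcal/mol

ΔH_rxn = -141.6 kcal/mol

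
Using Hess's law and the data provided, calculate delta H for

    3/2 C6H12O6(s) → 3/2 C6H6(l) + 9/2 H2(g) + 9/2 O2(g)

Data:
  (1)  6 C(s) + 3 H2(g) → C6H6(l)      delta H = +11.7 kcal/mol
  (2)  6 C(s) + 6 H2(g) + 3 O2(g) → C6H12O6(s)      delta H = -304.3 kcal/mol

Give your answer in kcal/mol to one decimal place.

(1) × 3/2: (3/2)·(+11.7) = +17.55 kcal/mol
(2) reversed and × 3/2: (-3/2)·(-304.3) = +456.45 kcal/mol
delta H = (3/2)·(+11.7) + (-3/2)·(-304.3) = 474.0 kcal/mol

delta H = 474.0 kcal/mol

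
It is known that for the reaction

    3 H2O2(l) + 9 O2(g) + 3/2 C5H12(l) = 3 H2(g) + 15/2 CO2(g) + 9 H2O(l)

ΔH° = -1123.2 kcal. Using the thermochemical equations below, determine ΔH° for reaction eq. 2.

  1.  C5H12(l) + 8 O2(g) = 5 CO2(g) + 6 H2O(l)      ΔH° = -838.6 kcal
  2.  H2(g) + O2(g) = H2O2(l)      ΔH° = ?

ΔH° = -44.9 kcal

eq. 1 × 3/2: (3/2)·(-838.6) = -1257.9 kcal
eq. 2 reversed and × 3: contributes −3·x
-1123.2 = (-1257.9) − 3·x
x = (-1123.2 − (-1257.9)) / (-3) = -44.9 kcal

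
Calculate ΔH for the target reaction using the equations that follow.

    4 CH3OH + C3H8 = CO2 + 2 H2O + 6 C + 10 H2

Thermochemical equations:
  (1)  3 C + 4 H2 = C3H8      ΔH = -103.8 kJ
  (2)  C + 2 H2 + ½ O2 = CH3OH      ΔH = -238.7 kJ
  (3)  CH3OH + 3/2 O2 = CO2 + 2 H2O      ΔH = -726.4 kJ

(1) reversed: +103.8 kJ
(2) reversed and × 3: (-3)·(-238.7) = +716.1 kJ
(3) as written: -726.4 kJ
ΔH = (+103.8) + (+716.1) + (-726.4) = 93.5 kJ

ΔH = 93.5 kJ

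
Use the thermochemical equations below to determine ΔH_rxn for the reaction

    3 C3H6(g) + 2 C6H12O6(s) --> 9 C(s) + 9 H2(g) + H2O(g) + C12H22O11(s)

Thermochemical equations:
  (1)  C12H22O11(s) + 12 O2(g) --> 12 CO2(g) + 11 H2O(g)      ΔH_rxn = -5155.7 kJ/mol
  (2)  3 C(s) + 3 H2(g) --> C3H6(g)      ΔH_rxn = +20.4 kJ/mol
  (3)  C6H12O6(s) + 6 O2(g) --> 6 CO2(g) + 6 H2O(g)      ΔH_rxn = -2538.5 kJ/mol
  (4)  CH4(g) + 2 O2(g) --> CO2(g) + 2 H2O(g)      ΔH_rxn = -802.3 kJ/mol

ΔH_rxn = 17.5 kJ/mol

(1) reversed: +5155.7 kJ/mol
(2) reversed and × 3: (-3)·(+20.4) = -61.2 kJ/mol
(3) × 2: (2)·(-2538.5) = -5077.0 kJ/mol
(4): not needed.
Since enthalpy is a state function, ΔH_rxn = (+5155.7) + (-61.2) + (-5077.0) = 17.5 kJ/mol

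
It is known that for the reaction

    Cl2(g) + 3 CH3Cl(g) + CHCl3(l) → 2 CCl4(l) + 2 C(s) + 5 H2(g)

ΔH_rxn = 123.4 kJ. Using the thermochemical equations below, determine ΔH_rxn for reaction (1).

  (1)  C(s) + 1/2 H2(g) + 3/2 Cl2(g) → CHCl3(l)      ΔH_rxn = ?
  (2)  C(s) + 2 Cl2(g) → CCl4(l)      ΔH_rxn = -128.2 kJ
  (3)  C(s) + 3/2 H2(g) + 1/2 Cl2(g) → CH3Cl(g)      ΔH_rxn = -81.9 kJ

ΔH_rxn = -134.1 kJ

(1) reversed (CHCl3(l) must end up as a reactant): contributes −x
(2) × 2 (scale by 2 for the 2 CCl4(l)): (2)·(-128.2) = -256.4 kJ
(3) reversed and × 3 (CH3Cl(g) must end up as a reactant; ×3 to match 3 CH3Cl(g) in the target): (-3)·(-81.9) = +245.7 kJ
+123.4 = (-256.4) + (+245.7) − x
x = (+123.4 − (-10.7)) / (-1) = -134.1 kJ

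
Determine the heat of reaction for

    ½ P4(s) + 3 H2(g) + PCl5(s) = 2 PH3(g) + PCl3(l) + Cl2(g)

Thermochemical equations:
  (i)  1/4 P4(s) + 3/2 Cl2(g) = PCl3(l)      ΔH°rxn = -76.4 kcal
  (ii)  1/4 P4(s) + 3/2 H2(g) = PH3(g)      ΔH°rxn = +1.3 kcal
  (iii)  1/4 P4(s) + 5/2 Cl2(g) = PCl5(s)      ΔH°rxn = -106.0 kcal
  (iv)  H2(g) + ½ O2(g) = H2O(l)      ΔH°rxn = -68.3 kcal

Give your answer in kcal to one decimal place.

ΔH°rxn = 32.2 kcal

(i) as written (PCl3(l) already on the product side): -76.4 kcal
(ii) × 2 (scale by 2 for the 2 PH3(g)): (2)·(+1.3) = +2.6 kcal
(iii) reversed (PCl5(s) must end up as a reactant): +106.0 kcal
(iv): not needed (O2(g) appears nowhere else).
ΔH°rxn = (-76.4) + (+2.6) + (+106.0) = 32.2 kcal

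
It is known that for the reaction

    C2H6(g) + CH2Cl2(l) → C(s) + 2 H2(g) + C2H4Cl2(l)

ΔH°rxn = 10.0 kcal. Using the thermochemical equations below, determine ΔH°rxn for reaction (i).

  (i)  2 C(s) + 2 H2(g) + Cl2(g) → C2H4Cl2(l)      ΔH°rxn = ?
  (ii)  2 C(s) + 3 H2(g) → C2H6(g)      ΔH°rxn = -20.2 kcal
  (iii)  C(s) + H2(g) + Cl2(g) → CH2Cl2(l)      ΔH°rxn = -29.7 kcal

ΔH°rxn = -39.9 kcal

(i) as written: contributes x
(ii) reversed: +20.2 kcal
(iii) reversed: +29.7 kcal
+10.0 = (+20.2) + (+29.7) + x
x = (+10.0 − (+49.9)) / (1) = -39.9 kcal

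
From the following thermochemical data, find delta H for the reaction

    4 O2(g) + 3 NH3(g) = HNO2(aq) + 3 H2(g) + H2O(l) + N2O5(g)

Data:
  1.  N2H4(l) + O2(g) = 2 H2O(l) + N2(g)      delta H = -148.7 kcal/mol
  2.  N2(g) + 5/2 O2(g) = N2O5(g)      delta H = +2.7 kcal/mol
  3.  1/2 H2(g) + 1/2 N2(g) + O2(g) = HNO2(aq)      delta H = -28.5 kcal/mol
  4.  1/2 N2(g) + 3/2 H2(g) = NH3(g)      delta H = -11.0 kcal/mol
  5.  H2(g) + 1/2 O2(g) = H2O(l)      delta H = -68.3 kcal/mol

delta H = -61.1 kcal/mol

eq. 1: not needed.
eq. 2 as written: +2.7 kcal/mol
eq. 3 as written: -28.5 kcal/mol
eq. 4 reversed and × 3: (-3)·(-11.0) = +33.0 kcal/mol
eq. 5 as written: -68.3 kcal/mol
Summing the manipulated equations, delta H = (1)·(+2.7) + (1)·(-28.5) + (-3)·(-11.0) + (1)·(-68.3) = -61.1 kcal/mol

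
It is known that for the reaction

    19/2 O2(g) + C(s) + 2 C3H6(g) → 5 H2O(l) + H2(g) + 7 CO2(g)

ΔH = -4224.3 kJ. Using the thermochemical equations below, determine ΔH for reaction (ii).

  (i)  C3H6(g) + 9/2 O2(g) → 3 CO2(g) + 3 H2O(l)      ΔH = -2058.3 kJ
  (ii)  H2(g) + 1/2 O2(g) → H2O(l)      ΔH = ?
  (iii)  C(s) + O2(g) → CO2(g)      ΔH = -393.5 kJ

(i) × 2 (×2 to match 2 C3H6(g) in the target): (2)·(-2058.3) = -4116.6 kJ
(ii) reversed (H2(g) must end up as a product): contributes −x
(iii) as written (C(s) already on the reactant side): -393.5 kJ
-4224.3 = (-4116.6) + (-393.5) − x
x = (-4224.3 − (-4510.1)) / (-1) = -285.8 kJ

ΔH = -285.8 kJ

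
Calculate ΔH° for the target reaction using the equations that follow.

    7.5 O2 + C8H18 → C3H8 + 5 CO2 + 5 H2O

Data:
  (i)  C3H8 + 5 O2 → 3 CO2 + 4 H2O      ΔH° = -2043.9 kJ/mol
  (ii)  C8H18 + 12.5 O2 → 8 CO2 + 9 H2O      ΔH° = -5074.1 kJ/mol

ΔH° = -3030.2 kJ/mol

(i) reversed (C3H8 must end up as a product): +2043.9 kJ/mol
(ii) as written (C8H18 already on the reactant side): -5074.1 kJ/mol
Summing the manipulated equations, ΔH° = (+2043.9) + (-5074.1) = -3030.2 kJ/mol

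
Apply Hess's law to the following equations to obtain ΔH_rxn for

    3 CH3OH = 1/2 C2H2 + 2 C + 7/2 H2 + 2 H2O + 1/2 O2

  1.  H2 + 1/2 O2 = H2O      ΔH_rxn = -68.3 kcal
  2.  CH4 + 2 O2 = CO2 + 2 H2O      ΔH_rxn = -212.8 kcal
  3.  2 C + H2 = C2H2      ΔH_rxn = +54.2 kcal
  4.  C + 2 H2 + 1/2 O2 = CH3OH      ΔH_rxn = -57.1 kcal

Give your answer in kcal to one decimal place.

ΔH_rxn = 61.8 kcal

eq. 1 × 2: (2)·(-68.3) = -136.6 kcal
eq. 2: not needed (CH4 appears nowhere else).
eq. 3 × 1/2 (scale by 1/2 for the 1/2 C2H2): (1/2)·(+54.2) = +27.1 kcal
eq. 4 reversed and × 3 (CH3OH must end up as a reactant; scale by 3 for the 3 CH3OH): (-3)·(-57.1) = +171.3 kcal
Combining the equations, ΔH_rxn = (-136.6) + (+27.1) + (+171.3) = 61.8 kcal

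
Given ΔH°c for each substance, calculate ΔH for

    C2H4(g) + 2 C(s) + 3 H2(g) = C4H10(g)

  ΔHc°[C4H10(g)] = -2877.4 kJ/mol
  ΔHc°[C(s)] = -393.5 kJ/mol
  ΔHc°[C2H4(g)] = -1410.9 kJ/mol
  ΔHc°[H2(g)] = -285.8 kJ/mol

Using ΔH = Σ nΔHc°(reactants) − Σ nΔHc°(products):
= [1·(-1410.9) + 2·(-393.5) + 3·(-285.8)] − [1·(-2877.4)]
= -177.9 kJ/mol

ΔH = -177.9 kJ/mol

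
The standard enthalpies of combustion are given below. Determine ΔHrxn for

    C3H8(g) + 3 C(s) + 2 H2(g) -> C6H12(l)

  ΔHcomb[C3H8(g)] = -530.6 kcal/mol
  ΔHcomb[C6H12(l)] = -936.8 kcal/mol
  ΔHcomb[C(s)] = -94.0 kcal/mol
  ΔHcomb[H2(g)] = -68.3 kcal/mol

With combustion enthalpies, reactants minus products:
= [1·(-530.6) + 3·(-94.0) + 2·(-68.3)] − [1·(-936.8)]
= -12.4 kcal/mol

ΔHrxn = -12.4 kcal/mol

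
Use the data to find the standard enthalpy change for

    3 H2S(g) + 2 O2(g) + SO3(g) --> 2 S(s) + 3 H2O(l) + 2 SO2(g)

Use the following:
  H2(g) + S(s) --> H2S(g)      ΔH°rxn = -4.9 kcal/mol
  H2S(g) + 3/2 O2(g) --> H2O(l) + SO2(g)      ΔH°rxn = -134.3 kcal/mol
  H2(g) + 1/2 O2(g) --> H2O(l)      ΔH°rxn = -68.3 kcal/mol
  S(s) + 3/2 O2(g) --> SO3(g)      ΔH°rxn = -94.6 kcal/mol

equation 1 reversed: +4.9 kcal/mol
equation 2 × 2 (×2 to match 2 SO2(g) in the target): (2)·(-134.3) = -268.6 kcal/mol
equation 3 as written: -68.3 kcal/mol
equation 4 reversed (reverse to put SO3(g) on the reactant side): +94.6 kcal/mol
Combining the equations, ΔH°rxn = (+4.9) + (-268.6) + (-68.3) + (+94.6) = -237.4 kcal/mol

ΔH°rxn = -237.4 kcal/mol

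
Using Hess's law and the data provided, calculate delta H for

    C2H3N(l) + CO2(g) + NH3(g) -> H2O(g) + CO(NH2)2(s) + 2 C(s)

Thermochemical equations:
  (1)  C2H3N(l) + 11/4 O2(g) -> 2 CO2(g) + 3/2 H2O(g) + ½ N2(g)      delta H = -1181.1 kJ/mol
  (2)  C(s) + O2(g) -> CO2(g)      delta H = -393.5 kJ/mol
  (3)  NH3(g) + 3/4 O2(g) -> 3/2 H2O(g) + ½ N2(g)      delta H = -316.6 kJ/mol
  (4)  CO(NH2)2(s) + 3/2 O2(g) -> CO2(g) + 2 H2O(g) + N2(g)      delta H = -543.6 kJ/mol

delta H = -167.1 kJ/mol

(1) as written: -1181.1 kJ/mol
(2) reversed and × 2: (-2)·(-393.5) = +787.0 kJ/mol
(3) as written: -316.6 kJ/mol
(4) reversed: +543.6 kJ/mol
delta H = (-1181.1) + (+787.0) + (-316.6) + (+543.6) = -167.1 kJ/mol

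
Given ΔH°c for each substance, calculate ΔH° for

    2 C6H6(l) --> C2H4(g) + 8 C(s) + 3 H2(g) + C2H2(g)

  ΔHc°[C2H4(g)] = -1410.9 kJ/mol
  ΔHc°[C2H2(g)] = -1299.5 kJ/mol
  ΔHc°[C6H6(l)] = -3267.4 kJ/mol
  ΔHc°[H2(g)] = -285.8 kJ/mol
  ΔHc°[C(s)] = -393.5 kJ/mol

ΔH° = 181.0 kJ/mol

Using ΔH = Σ nΔHc°(reactants) − Σ nΔHc°(products):
= [2·(-3267.4)] − [1·(-1410.9) + 8·(-393.5) + 3·(-285.8) + 1·(-1299.5)]
= 181.0 kJ/mol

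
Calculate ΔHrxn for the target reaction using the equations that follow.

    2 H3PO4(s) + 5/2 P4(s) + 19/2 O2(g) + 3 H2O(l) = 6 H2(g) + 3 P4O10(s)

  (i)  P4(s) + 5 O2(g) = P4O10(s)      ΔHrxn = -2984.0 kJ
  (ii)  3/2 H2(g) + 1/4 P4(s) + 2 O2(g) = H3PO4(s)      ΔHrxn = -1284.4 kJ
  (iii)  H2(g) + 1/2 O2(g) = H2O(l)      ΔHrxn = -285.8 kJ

(i) × 3: (3)·(-2984.0) = -8952.0 kJ
(ii) reversed and × 2: (-2)·(-1284.4) = +2568.8 kJ
(iii) reversed and × 3: (-3)·(-285.8) = +857.4 kJ
ΔHrxn = (-8952.0) + (+2568.8) + (+857.4) = -5525.8 kJ

ΔHrxn = -5525.8 kJ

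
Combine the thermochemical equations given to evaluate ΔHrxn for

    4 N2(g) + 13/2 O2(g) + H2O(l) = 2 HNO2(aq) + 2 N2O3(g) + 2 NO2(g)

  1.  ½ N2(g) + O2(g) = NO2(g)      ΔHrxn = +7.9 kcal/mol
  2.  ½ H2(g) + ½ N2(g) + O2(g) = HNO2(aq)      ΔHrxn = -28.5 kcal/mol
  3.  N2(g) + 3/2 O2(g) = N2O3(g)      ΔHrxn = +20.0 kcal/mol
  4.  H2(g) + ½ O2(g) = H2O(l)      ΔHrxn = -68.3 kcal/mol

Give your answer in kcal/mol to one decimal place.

eq. 1 × 2 (scale by 2 for the 2 NO2(g)): (2)·(+7.9) = +15.8 kcal/mol
eq. 2 × 2 (scale by 2 for the 2 HNO2(aq)): (2)·(-28.5) = -57.0 kcal/mol
eq. 3 × 2 (scale by 2 for the 2 N2O3(g)): (2)·(+20.0) = +40.0 kcal/mol
eq. 4 reversed (reverse to put H2O(l) on the reactant side): +68.3 kcal/mol
ΔHrxn = (2)·(+7.9) + (2)·(-28.5) + (2)·(+20.0) + (-1)·(-68.3) = 67.1 kcal/mol

ΔHrxn = 67.1 kcal/mol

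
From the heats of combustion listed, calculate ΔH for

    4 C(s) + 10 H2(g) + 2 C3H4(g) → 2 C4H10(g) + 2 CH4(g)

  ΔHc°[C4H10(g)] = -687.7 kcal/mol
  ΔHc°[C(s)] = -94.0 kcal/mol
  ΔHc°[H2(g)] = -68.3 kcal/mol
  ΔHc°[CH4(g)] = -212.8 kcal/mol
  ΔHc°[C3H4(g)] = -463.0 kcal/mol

ΔH = -184.0 kcal/mol

Using ΔH = Σ nΔHc°(reactants) − Σ nΔHc°(products):
= [4·(-94.0) + 10·(-68.3) + 2·(-463.0)] − [2·(-687.7) + 2·(-212.8)]
= -184.0 kcal/mol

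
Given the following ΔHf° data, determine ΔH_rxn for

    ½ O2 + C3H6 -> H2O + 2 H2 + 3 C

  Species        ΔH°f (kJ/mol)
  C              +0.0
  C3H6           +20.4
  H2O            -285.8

ΔH_rxn = -306.2 kJ/mol

Products: 1·(-285.8) + 2·(+0.0) + 3·(+0.0) = -285.8
Reactants: 1/2·(+0.0) + 1·(+20.4) = +20.4
ΔH_rxn = (-285.8) − (+20.4) = -306.2 kJ/mol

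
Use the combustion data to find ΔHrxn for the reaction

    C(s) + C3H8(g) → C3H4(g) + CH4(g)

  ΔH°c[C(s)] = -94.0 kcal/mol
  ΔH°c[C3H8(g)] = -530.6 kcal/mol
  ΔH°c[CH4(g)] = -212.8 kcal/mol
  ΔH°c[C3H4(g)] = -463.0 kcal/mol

ΔHrxn = 51.2 kcal/mol

With combustion enthalpies, reactants minus products:
= [1·(-94.0) + 1·(-530.6)] − [1·(-463.0) + 1·(-212.8)]
= 51.2 kcal/mol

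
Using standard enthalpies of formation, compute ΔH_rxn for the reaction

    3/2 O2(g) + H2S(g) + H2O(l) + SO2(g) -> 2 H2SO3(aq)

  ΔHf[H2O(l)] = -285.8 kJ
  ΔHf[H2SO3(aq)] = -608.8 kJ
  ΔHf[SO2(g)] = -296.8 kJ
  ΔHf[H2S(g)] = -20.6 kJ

Products: 2·(-608.8) = -1217.6
Reactants: 3/2·(+0.0) + 1·(-20.6) + 1·(-285.8) + 1·(-296.8) = -603.2
ΔH_rxn = (-1217.6) − (-603.2) = -614.4 kJ

ΔH_rxn = -614.4 kJ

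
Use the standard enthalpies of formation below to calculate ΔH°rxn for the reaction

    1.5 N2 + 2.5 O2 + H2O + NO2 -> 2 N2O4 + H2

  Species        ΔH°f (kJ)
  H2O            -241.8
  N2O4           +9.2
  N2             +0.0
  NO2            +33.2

ΔH°rxn = 227.0 kJ

Products: 2·(+9.2) + 1·(+0.0) = +18.4
Reactants: 3/2·(+0.0) + 5/2·(+0.0) + 1·(-241.8) + 1·(+33.2) = -208.6
ΔH°rxn = (+18.4) − (-208.6) = 227.0 kJ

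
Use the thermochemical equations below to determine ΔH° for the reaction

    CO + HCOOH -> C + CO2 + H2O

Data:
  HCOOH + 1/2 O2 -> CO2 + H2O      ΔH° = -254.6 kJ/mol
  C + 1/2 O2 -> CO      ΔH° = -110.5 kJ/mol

equation 1 as written: -254.6 kJ/mol
equation 2 reversed: +110.5 kJ/mol
ΔH° = (-254.6) + (+110.5) = -144.1 kJ/mol

ΔH° = -144.1 kJ/mol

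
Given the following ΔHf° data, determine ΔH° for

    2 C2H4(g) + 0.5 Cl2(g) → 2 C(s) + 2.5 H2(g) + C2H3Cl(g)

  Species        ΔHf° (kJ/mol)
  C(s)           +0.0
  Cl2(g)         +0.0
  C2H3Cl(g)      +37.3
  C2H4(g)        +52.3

ΔH° = -67.3 kJ/mol

Products: 2·(+0.0) + 5/2·(+0.0) + 1·(+37.3) = +37.3
Reactants: 2·(+52.3) + 1/2·(+0.0) = +104.6
ΔH° = (+37.3) − (+104.6) = -67.3 kJ/mol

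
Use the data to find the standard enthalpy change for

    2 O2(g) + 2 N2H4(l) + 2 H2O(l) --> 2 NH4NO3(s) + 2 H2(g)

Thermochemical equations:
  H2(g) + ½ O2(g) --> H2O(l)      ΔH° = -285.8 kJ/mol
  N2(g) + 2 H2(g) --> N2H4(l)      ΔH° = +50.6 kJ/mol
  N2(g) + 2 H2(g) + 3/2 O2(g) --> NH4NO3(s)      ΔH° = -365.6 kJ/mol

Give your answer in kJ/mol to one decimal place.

ΔH° = -260.8 kJ/mol

equation 1 reversed and × 2: (-2)·(-285.8) = +571.6 kJ/mol
equation 2 reversed and × 2: (-2)·(+50.6) = -101.2 kJ/mol
equation 3 × 2: (2)·(-365.6) = -731.2 kJ/mol
ΔH° = (-2)·(-285.8) + (-2)·(+50.6) + (2)·(-365.6) = -260.8 kJ/mol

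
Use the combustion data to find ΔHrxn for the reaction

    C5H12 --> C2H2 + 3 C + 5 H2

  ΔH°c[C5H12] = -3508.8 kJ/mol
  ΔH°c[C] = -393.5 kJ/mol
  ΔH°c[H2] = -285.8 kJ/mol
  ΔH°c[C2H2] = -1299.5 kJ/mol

With combustion enthalpies, reactants minus products:
= [1·(-3508.8)] − [1·(-1299.5) + 3·(-393.5) + 5·(-285.8)]
= 400.2 kJ/mol

ΔHrxn = 400.2 kJ/mol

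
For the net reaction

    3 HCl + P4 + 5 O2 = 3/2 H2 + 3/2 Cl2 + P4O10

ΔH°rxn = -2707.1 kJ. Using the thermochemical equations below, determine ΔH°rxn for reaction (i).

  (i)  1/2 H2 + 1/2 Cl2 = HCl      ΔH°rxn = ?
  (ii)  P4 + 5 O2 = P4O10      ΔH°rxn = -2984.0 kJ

(i) reversed and × 3: contributes −3·x
(ii) as written: -2984.0 kJ
-2707.1 = (-2984.0) − 3·x
x = (-2707.1 − (-2984.0)) / (-3) = -92.3 kJ

ΔH°rxn = -92.3 kJ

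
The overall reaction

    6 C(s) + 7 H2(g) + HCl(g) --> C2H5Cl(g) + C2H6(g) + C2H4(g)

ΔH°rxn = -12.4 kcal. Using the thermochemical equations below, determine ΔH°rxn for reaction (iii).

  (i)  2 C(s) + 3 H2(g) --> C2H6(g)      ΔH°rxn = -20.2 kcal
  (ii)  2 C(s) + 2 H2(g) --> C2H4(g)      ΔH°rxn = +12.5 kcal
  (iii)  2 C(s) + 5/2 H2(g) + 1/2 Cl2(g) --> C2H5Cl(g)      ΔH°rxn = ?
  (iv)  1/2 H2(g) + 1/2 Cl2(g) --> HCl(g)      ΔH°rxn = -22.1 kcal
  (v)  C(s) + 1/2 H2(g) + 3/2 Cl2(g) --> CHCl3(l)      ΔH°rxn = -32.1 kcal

ΔH°rxn = -26.8 kcal

(i) as written (C2H6(g) already on the product side): -20.2 kcal
(ii) as written (C2H4(g) already on the product side): +12.5 kcal
(iii) as written (C2H5Cl(g) already on the product side): contributes x
(iv) reversed (HCl(g) must end up as a reactant): +22.1 kcal
(v): not needed (CHCl3(l) appears nowhere else).
-12.4 = (-20.2) + (+12.5) + (+22.1) + x
x = (-12.4 − (+14.4)) / (1) = -26.8 kcal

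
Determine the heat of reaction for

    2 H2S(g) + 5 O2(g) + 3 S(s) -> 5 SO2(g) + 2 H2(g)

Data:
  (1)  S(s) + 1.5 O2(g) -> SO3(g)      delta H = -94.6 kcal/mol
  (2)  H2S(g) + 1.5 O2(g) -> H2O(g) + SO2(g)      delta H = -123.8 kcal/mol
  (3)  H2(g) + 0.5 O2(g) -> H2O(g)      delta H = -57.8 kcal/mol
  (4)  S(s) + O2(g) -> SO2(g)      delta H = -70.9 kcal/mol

delta H = -344.7 kcal/mol

(1): not needed (SO3(g) appears nowhere else).
(2) × 2 (×2 to match 2 H2S(g) in the target): (2)·(-123.8) = -247.6 kcal/mol
(3) reversed and × 2 (reverse to put H2(g) on the product side; scale by 2 for the 2 H2(g)): (-2)·(-57.8) = +115.6 kcal/mol
(4) × 3: (3)·(-70.9) = -212.7 kcal/mol
Since enthalpy is a state function, delta H = (2)·(-123.8) + (-2)·(-57.8) + (3)·(-70.9) = -344.7 kcal/mol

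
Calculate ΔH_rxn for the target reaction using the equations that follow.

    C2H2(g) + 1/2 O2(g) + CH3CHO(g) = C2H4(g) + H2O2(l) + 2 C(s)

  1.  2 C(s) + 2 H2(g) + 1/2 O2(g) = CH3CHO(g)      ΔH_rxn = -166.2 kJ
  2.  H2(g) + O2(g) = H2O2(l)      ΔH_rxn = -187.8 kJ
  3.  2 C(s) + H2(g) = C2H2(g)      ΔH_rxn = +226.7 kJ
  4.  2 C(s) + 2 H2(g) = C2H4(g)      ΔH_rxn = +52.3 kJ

ΔH_rxn = -196.0 kJ

eq. 1 reversed: +166.2 kJ
eq. 2 as written: -187.8 kJ
eq. 3 reversed: -226.7 kJ
eq. 4 as written: +52.3 kJ
ΔH_rxn = (+166.2) + (-187.8) + (-226.7) + (+52.3) = -196.0 kJ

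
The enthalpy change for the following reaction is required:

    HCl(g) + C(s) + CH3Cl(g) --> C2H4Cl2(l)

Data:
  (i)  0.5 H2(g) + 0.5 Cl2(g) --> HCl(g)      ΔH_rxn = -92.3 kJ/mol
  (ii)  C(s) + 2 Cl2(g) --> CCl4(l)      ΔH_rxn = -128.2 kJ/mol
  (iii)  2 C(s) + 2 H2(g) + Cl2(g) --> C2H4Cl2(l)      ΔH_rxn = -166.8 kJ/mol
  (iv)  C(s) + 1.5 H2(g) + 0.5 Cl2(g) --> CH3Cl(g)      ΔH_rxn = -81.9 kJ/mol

(i) reversed: +92.3 kJ/mol
(ii): not needed.
(iii) as written: -166.8 kJ/mol
(iv) reversed: +81.9 kJ/mol
ΔH_rxn = (-1)·(-92.3) + (1)·(-166.8) + (-1)·(-81.9) = 7.4 kJ/mol

ΔH_rxn = 7.4 kJ/mol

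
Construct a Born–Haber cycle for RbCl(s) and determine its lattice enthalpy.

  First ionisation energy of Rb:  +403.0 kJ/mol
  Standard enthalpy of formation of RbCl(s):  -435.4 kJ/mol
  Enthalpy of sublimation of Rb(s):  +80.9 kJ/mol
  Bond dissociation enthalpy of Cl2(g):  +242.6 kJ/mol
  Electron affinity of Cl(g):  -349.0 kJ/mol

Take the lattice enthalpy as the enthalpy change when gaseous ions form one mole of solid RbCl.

U = -691.6 kJ/mol

ΔHf° = 1·ΔHsub + 1·(ΣIE) + 1/2·D(Cl2) + 1·EA + U
-435.4 = 1·(+80.9) + 1·(+403.0) + 1/2·(+242.6) + 1·(-349.0) + U
U = -435.4 − (+256.2) = -691.6 kJ/mol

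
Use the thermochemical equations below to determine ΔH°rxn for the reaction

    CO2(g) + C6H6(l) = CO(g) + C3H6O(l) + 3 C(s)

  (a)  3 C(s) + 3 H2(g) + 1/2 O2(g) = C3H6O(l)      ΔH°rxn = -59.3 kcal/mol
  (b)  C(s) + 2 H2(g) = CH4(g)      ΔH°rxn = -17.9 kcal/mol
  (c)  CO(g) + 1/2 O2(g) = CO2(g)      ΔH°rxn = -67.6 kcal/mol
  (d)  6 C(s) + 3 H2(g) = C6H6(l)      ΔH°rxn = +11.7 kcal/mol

ΔH°rxn = -3.4 kcal/mol

(a) as written: -59.3 kcal/mol
(b): not needed.
(c) reversed: +67.6 kcal/mol
(d) reversed: -11.7 kcal/mol
Summing the manipulated equations, ΔH°rxn = (-59.3) + (+67.6) + (-11.7) = -3.4 kcal/mol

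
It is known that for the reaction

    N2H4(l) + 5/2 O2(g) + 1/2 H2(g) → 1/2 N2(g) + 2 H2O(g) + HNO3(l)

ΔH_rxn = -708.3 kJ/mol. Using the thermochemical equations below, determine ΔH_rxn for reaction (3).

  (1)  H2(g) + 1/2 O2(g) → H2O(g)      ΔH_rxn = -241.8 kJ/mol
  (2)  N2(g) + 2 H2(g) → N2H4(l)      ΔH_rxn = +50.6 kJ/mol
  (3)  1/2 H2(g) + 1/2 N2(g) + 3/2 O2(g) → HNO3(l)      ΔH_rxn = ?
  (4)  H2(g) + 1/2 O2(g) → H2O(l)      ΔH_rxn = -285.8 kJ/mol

(1) × 2 (scale by 2 for the 2 H2O(g)): (2)·(-241.8) = -483.6 kJ/mol
(2) reversed (reverse to put N2H4(l) on the reactant side): -50.6 kJ/mol
(3) as written (HNO3(l) already on the product side): contributes x
(4): not needed (H2O(l) appears nowhere else).
-708.3 = (-483.6) + (-50.6) + x
x = (-708.3 − (-534.2)) / (1) = -174.1 kJ/mol

ΔH_rxn = -174.1 kJ/mol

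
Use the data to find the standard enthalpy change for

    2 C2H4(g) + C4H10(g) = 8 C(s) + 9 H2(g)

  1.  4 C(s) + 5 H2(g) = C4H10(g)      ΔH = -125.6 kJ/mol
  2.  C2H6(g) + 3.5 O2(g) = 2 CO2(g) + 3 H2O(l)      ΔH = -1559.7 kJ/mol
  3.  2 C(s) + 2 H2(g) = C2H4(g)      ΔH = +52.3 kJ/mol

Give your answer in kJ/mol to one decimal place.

ΔH = 21.0 kJ/mol

eq. 1 reversed: +125.6 kJ/mol
eq. 2: not needed.
eq. 3 reversed and × 2: (-2)·(+52.3) = -104.6 kJ/mol
ΔH = (+125.6) + (-104.6) = 21.0 kJ/mol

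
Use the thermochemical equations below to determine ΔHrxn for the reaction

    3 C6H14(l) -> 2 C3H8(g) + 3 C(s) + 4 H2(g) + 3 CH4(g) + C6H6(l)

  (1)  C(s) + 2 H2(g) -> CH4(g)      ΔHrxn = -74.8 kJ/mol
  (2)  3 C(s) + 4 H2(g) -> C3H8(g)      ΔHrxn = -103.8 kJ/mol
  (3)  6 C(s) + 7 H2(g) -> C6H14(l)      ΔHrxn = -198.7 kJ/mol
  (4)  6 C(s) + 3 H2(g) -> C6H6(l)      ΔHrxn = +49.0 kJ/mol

(1) × 3: (3)·(-74.8) = -224.4 kJ/mol
(2) × 2: (2)·(-103.8) = -207.6 kJ/mol
(3) reversed and × 3: (-3)·(-198.7) = +596.1 kJ/mol
(4) as written: +49.0 kJ/mol
Combining the equations, ΔHrxn = (-224.4) + (-207.6) + (+596.1) + (+49.0) = 213.1 kJ/mol

ΔHrxn = 213.1 kJ/mol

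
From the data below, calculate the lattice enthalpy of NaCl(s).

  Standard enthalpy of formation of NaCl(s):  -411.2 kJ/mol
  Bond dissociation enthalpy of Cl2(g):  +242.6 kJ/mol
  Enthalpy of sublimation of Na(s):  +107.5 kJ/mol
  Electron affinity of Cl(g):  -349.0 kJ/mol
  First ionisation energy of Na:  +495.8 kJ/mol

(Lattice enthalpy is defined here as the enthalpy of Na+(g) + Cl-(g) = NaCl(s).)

ΔHf° = 1·ΔHsub + 1·(ΣIE) + 1/2·D(Cl2) + 1·EA + U
-411.2 = 1·(+107.5) + 1·(+495.8) + 1/2·(+242.6) + 1·(-349.0) + U
U = -411.2 − (+375.6) = -786.8 kJ/mol

U = -786.8 kJ/mol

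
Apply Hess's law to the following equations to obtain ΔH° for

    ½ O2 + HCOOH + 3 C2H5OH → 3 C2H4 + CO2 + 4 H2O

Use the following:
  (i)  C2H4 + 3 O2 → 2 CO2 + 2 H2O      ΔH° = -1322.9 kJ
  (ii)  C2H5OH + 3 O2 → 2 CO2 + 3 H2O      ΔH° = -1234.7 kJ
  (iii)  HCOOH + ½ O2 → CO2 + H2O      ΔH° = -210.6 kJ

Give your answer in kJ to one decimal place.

ΔH° = 54.0 kJ

(i) reversed and × 3 (C2H4 must end up as a product; scale by 3 for the 3 C2H4): (-3)·(-1322.9) = +3968.7 kJ
(ii) × 3 (×3 to match 3 C2H5OH in the target): (3)·(-1234.7) = -3704.1 kJ
(iii) as written (HCOOH already on the reactant side): -210.6 kJ
Since enthalpy is a state function, ΔH° = (-3)·(-1322.9) + (3)·(-1234.7) + (1)·(-210.6) = 54.0 kJ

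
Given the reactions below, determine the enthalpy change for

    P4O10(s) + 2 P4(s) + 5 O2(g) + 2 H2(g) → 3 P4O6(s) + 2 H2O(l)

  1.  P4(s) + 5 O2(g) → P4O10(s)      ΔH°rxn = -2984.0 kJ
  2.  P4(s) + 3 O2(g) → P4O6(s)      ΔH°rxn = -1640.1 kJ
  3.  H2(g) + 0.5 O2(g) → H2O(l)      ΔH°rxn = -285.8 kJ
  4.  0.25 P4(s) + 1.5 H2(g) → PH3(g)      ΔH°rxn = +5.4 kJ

ΔH°rxn = -2507.9 kJ

eq. 1 reversed (P4O10(s) must end up as a reactant): +2984.0 kJ
eq. 2 × 3 (×3 to match 3 P4O6(s) in the target): (3)·(-1640.1) = -4920.3 kJ
eq. 3 × 2 (scale by 2 for the 2 H2O(l)): (2)·(-285.8) = -571.6 kJ
eq. 4: not needed (PH3(g) appears nowhere else).
By Hess's law, ΔH°rxn = (-1)·(-2984.0) + (3)·(-1640.1) + (2)·(-285.8) = -2507.9 kJ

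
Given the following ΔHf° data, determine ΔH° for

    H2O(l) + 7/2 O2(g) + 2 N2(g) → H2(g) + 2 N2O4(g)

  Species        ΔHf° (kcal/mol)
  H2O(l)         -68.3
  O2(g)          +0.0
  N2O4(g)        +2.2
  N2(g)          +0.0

ΔH° = 72.7 kcal/mol

Products: 1·(+0.0) + 2·(+2.2) = +4.4
Reactants: 1·(-68.3) + 7/2·(+0.0) + 2·(+0.0) = -68.3
ΔH° = (+4.4) − (-68.3) = 72.7 kcal/mol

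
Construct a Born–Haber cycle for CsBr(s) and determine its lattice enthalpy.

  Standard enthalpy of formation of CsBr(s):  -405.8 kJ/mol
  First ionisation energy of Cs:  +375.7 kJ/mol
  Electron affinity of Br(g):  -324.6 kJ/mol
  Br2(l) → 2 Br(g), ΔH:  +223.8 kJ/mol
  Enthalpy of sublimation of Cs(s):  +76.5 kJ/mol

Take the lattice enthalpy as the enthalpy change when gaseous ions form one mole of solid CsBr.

U = -645.3 kJ/mol

ΔHf° = 1·ΔHsub + 1·(ΣIE) + 1/2·D(Br2) + 1·EA + U
-405.8 = 1·(+76.5) + 1·(+375.7) + 1/2·(+223.8) + 1·(-324.6) + U
U = -405.8 − (+239.5) = -645.3 kJ/mol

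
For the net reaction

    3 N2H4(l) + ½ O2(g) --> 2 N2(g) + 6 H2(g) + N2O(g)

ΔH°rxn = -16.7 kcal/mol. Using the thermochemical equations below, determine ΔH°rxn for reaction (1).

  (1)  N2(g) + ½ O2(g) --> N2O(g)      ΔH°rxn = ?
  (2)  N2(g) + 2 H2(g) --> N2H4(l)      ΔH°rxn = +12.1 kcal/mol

ΔH°rxn = 19.6 kcal/mol

(1) as written: contributes x
(2) reversed and × 3: (-3)·(+12.1) = -36.3 kcal/mol
-16.7 = (-36.3) + x
x = (-16.7 − (-36.3)) / (1) = 19.6 kcal/mol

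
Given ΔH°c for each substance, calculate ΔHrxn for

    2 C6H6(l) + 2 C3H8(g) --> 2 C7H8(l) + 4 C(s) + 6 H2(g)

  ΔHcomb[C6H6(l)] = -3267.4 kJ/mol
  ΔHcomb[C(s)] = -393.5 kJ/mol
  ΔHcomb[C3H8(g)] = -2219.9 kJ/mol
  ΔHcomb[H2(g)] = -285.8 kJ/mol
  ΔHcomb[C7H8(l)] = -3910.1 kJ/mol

With combustion enthalpies, reactants minus products:
= [2·(-3267.4) + 2·(-2219.9)] − [2·(-3910.1) + 4·(-393.5) + 6·(-285.8)]
= 134.4 kJ/mol

ΔHrxn = 134.4 kJ/mol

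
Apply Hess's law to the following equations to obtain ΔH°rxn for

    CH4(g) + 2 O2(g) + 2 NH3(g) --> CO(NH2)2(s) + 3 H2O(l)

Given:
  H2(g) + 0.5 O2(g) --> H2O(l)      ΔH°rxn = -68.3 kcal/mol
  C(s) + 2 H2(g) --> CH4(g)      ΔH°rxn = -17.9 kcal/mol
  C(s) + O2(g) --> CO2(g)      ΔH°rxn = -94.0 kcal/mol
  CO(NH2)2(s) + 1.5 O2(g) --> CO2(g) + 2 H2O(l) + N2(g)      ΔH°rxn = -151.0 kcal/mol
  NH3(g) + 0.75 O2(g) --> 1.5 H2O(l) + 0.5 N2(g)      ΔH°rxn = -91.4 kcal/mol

equation 1 × 2: (2)·(-68.3) = -136.6 kcal/mol
equation 2 reversed (CH4(g) must end up as a reactant): +17.9 kcal/mol
equation 3 as written: -94.0 kcal/mol
equation 4 reversed (reverse to put CO(NH2)2(s) on the product side): +151.0 kcal/mol
equation 5 × 2 (×2 to match 2 NH3(g) in the target): (2)·(-91.4) = -182.8 kcal/mol
ΔH°rxn = (-136.6) + (+17.9) + (-94.0) + (+151.0) + (-182.8) = -244.5 kcal/mol

ΔH°rxn = -244.5 kcal/mol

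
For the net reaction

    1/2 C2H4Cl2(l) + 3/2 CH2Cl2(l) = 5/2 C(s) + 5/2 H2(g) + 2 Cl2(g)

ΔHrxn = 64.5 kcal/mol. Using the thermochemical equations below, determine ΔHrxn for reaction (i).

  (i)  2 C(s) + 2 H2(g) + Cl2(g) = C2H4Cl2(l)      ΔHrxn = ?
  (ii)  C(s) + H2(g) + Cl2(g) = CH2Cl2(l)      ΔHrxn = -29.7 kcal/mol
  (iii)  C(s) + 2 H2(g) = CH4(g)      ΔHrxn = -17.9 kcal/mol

(i) reversed and × 1/2 (C2H4Cl2(l) must end up as a reactant; scale by 1/2 for the 1/2 C2H4Cl2(l)): contributes −1/2·x
(ii) reversed and × 3/2 (CH2Cl2(l) must end up as a reactant; scale by 3/2 for the 3/2 CH2Cl2(l)): (-3/2)·(-29.7) = +44.55 kcal/mol
(iii): not needed (CH4(g) appears nowhere else).
+64.5 = (+44.55) − 1/2·x
x = (+64.5 − (+44.55)) / (-1/2) = -39.9 kcal/mol

ΔHrxn = -39.9 kcal/mol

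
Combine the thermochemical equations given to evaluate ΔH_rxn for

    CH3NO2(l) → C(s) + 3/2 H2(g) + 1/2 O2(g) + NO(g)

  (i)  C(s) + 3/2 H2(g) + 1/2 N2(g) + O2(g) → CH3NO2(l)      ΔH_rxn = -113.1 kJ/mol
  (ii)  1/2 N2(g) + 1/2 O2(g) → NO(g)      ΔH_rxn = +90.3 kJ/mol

ΔH_rxn = 203.4 kJ/mol

(i) reversed (reverse to put CH3NO2(l) on the reactant side): +113.1 kJ/mol
(ii) as written (NO(g) already on the product side): +90.3 kJ/mol
Combining the equations, ΔH_rxn = (-1)·(-113.1) + (1)·(+90.3) = 203.4 kJ/mol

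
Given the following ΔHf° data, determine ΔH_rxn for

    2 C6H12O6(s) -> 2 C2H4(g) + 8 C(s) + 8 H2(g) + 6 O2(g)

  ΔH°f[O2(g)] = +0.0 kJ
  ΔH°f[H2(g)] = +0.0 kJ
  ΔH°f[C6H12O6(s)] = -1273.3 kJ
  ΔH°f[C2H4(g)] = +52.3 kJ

Products: 2·(+52.3) + 8·(+0.0) + 8·(+0.0) + 6·(+0.0) = +104.6
Reactants: 2·(-1273.3) = -2546.6
ΔH_rxn = (+104.6) − (-2546.6) = 2651.2 kJ

ΔH_rxn = 2651.2 kJ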